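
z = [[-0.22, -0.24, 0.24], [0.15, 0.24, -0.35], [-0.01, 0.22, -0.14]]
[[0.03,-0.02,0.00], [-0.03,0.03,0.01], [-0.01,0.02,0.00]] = z @ [[-0.06, -0.01, -0.05], [0.00, 0.08, -0.02], [0.05, -0.03, -0.06]]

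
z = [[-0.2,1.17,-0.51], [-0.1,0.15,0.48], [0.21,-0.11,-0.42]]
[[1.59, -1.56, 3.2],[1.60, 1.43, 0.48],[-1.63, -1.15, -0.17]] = z@[[-2.23,0.74,1.45], [1.96,0.14,3.12], [2.26,3.08,0.32]]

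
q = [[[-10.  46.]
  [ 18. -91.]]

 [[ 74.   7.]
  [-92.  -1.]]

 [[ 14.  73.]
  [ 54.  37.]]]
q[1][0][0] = 74.0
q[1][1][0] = -92.0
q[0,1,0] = 18.0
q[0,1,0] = 18.0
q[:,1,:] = [[18.0, -91.0], [-92.0, -1.0], [54.0, 37.0]]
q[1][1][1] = -1.0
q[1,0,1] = 7.0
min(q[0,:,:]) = -91.0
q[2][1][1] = 37.0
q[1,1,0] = -92.0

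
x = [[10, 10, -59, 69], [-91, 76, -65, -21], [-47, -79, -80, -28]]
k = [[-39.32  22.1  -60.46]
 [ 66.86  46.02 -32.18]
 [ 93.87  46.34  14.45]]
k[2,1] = 46.34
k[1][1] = 46.02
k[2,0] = 93.87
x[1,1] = 76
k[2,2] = 14.45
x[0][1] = 10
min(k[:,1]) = 22.1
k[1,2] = -32.18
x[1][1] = 76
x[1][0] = -91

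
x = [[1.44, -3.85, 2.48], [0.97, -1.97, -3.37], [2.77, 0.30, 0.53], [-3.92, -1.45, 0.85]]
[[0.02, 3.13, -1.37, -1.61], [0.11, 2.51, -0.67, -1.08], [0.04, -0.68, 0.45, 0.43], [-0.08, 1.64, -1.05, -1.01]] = x @ [[0.02,-0.10,0.12,0.09], [-0.01,-0.98,0.40,0.49], [-0.02,-0.2,-0.00,0.06]]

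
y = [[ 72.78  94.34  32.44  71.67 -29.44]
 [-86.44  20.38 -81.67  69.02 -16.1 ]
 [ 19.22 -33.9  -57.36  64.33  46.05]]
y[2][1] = -33.9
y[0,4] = -29.44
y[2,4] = 46.05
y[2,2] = -57.36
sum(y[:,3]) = 205.01999999999998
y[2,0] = 19.22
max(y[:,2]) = 32.44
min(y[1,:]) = -86.44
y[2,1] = -33.9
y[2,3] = 64.33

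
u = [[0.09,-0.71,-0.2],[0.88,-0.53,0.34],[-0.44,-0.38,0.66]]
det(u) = 0.612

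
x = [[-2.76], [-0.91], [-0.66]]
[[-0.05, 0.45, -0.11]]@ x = [[-0.2]]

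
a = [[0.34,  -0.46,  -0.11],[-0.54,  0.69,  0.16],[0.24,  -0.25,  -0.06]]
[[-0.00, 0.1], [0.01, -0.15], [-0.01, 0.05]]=a @ [[-0.15,0.03], [-0.19,-0.21], [0.37,0.08]]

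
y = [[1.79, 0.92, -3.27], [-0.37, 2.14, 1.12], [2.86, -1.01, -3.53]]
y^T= [[1.79, -0.37, 2.86], [0.92, 2.14, -1.01], [-3.27, 1.12, -3.53]]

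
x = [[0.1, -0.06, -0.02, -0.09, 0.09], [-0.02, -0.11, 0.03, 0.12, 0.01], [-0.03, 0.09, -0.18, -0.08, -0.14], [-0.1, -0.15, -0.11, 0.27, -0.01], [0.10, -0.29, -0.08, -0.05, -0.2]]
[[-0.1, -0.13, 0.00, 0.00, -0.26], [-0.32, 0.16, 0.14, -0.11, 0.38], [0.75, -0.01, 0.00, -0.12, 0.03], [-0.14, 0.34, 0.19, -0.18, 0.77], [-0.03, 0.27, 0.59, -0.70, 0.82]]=x@[[1.07,-0.01,0.64,-0.95,0.36], [2.05,-0.53,-1.11,1.02,-1.49], [-2.29,-0.01,0.07,0.26,-0.11], [0.05,0.94,0.31,-0.30,2.04], [-1.37,-0.8,-1.12,1.52,-2.24]]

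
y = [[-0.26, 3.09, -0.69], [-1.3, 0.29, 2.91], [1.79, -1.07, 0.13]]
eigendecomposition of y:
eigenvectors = [[0.65+0.00j, 0.65-0.00j, (0.69+0j)], [(-0.15+0.58j), -0.15-0.58j, (0.51+0j)], [-0.29-0.35j, -0.29+0.35j, (0.52+0j)]]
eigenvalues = [(-0.66+3.13j), (-0.66-3.13j), (1.48+0j)]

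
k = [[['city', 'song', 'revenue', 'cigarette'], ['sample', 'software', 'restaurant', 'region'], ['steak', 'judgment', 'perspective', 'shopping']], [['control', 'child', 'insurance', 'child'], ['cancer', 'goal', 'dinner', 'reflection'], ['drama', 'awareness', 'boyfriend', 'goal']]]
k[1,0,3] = 'child'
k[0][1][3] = 'region'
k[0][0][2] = 'revenue'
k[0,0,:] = ['city', 'song', 'revenue', 'cigarette']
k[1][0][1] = 'child'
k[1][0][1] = 'child'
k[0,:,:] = [['city', 'song', 'revenue', 'cigarette'], ['sample', 'software', 'restaurant', 'region'], ['steak', 'judgment', 'perspective', 'shopping']]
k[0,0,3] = 'cigarette'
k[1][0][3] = 'child'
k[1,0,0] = 'control'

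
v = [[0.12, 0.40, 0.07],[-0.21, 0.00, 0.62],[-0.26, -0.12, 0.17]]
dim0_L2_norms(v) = [0.36, 0.42, 0.65]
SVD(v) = [[-0.03, -0.92, 0.39],[0.92, -0.18, -0.35],[0.39, 0.35, 0.85]] @ diag([0.7038441022261989, 0.4562540276798388, 0.1230274033998988]) @ [[-0.42,-0.08,0.90], [-0.36,-0.90,-0.25], [-0.83,0.43,-0.35]]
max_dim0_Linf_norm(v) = 0.62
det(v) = -0.04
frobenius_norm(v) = 0.85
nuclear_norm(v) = 1.28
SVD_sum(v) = [[0.01, 0.00, -0.02], [-0.27, -0.05, 0.58], [-0.12, -0.02, 0.25]] + [[0.15,  0.38,  0.11], [0.03,  0.07,  0.02], [-0.06,  -0.14,  -0.04]] + [[-0.04, 0.02, -0.02], [0.04, -0.02, 0.01], [-0.09, 0.05, -0.04]]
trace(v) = 0.29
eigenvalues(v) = [(0.22+0.46j), (0.22-0.46j), (-0.15+0j)]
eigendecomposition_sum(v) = [[(0.09+0.14j), (0.17+0.03j), (0.09-0.23j)], [-0.13+0.14j, (0.02+0.19j), (0.27+0.02j)], [(-0.12+0j), (-0.08+0.09j), 0.11+0.13j]] + [[(0.09-0.14j), (0.17-0.03j), 0.09+0.23j], [(-0.13-0.14j), 0.02-0.19j, 0.27-0.02j], [(-0.12-0j), -0.08-0.09j, 0.11-0.13j]] + [[-0.05+0.00j, 0.06-0.00j, (-0.1+0j)], [(0.04-0j), -0.04+0.00j, (0.08-0j)], [(-0.03+0j), (0.03-0j), -0.05+0.00j]]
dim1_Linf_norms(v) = [0.4, 0.62, 0.26]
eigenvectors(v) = [[(-0.17+0.59j),(-0.17-0.59j),0.73+0.00j], [(-0.67+0j),(-0.67-0j),(-0.56+0j)], [-0.30-0.30j,-0.30+0.30j,0.38+0.00j]]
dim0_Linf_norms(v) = [0.26, 0.4, 0.62]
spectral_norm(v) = 0.70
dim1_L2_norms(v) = [0.42, 0.65, 0.33]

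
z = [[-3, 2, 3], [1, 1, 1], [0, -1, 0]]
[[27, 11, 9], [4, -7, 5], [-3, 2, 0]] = z @ [[-3, -5, 1], [3, -2, 0], [4, 0, 4]]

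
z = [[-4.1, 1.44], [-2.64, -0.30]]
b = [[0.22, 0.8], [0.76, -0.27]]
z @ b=[[0.19,  -3.67], [-0.81,  -2.03]]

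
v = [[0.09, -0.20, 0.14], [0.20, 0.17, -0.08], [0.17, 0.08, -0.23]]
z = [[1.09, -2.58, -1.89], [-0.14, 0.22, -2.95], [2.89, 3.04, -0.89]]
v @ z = [[0.53,0.15,0.30], [-0.04,-0.72,-0.81], [-0.49,-1.12,-0.35]]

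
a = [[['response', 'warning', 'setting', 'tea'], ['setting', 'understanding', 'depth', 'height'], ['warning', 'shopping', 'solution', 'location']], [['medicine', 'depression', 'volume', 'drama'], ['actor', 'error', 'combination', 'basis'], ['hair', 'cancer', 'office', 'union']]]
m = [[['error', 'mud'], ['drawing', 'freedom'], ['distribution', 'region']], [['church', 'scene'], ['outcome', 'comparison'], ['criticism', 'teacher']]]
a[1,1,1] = 'error'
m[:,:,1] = [['mud', 'freedom', 'region'], ['scene', 'comparison', 'teacher']]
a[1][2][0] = 'hair'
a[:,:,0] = [['response', 'setting', 'warning'], ['medicine', 'actor', 'hair']]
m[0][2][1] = 'region'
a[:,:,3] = [['tea', 'height', 'location'], ['drama', 'basis', 'union']]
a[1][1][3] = 'basis'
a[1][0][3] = 'drama'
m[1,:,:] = [['church', 'scene'], ['outcome', 'comparison'], ['criticism', 'teacher']]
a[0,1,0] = 'setting'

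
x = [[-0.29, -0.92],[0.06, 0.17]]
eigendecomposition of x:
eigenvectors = [[-0.97+0.00j, -0.97-0.00j],[0.24+0.05j, (0.24-0.05j)]]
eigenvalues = [(-0.06+0.05j), (-0.06-0.05j)]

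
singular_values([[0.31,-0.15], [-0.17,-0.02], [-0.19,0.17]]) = [0.45, 0.12]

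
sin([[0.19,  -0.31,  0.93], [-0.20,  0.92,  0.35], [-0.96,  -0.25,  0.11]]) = [[0.23,-0.26,1.09], [-0.13,0.78,0.39], [-1.11,-0.31,0.17]]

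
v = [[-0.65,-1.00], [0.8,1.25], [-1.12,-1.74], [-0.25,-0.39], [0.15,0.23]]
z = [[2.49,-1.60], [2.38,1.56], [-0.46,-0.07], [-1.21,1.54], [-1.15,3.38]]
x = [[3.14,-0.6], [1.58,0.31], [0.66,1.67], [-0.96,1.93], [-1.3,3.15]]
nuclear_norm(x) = 7.88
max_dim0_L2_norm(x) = 4.11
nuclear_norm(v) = 2.87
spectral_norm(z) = 4.81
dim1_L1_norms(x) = [3.74, 1.89, 2.33, 2.89, 4.45]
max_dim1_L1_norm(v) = 2.86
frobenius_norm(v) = 2.86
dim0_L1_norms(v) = [2.97, 4.61]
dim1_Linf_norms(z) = [2.49, 2.38, 0.46, 1.54, 3.38]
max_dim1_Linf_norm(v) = 1.74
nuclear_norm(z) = 8.05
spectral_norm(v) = 2.86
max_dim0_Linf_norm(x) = 3.15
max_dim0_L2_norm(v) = 2.41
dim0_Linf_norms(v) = [1.12, 1.74]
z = x + v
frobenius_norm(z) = 5.80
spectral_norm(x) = 4.74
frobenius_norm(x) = 5.68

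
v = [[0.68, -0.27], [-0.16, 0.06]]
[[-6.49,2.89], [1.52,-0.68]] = v @ [[-9.05, 4.48], [1.26, 0.58]]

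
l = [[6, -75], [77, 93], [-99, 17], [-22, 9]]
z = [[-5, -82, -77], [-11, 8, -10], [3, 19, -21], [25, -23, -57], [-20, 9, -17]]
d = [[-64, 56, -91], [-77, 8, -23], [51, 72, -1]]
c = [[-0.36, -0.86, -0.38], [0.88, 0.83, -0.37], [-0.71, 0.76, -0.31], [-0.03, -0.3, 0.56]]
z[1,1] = 8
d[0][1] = 56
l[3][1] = 9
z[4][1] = 9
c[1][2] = -0.373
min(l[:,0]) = -99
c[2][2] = -0.307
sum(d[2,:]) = 122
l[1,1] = 93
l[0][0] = 6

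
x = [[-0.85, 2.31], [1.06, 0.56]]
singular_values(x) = [2.47, 1.18]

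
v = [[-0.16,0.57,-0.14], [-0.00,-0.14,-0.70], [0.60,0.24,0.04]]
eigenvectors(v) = [[(0.68+0j), (-0.23-0.46j), -0.23+0.46j], [(-0.62+0j), (0.25-0.54j), 0.25+0.54j], [(-0.4+0j), -0.62+0.00j, (-0.62-0j)]]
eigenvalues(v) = [(-0.6+0j), (0.17+0.66j), (0.17-0.66j)]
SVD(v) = [[0.00, -0.62, -0.78], [0.89, -0.35, 0.28], [-0.45, -0.7, 0.56]] @ diag([0.7353943594491317, 0.6478199300605104, 0.5817426186096362]) @ [[-0.37,-0.32,-0.87],[-0.49,-0.73,0.47],[0.79,-0.60,-0.11]]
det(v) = -0.28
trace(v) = -0.26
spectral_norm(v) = 0.74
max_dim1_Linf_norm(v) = 0.7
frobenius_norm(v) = 1.14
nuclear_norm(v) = 1.96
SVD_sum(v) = [[-0.00, -0.00, -0.0], [-0.24, -0.21, -0.57], [0.12, 0.1, 0.29]] + [[0.2, 0.3, -0.19], [0.11, 0.17, -0.11], [0.22, 0.33, -0.21]] + [[-0.36, 0.27, 0.05], [0.13, -0.1, -0.02], [0.26, -0.2, -0.04]]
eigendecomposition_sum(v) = [[-0.27-0.00j, 0.23-0.00j, 0.20-0.00j], [(0.25+0j), -0.21+0.00j, -0.18+0.00j], [(0.16+0j), -0.14+0.00j, -0.12+0.00j]] + [[0.05+0.18j, (0.17+0.09j), -0.17+0.16j], [(-0.12+0.18j), 0.04+0.22j, -0.26-0.04j], [(0.22+0.04j), 0.19-0.13j, (0.08+0.26j)]] + [[0.05-0.18j,  (0.17-0.09j),  (-0.17-0.16j)], [-0.12-0.18j,  (0.04-0.22j),  (-0.26+0.04j)], [(0.22-0.04j),  0.19+0.13j,  0.08-0.26j]]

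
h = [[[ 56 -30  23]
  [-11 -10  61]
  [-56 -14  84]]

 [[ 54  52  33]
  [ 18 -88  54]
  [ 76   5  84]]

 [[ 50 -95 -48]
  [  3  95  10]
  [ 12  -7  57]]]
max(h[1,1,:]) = 54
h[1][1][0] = 18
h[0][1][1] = -10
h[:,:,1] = [[-30, -10, -14], [52, -88, 5], [-95, 95, -7]]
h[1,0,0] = 54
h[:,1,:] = [[-11, -10, 61], [18, -88, 54], [3, 95, 10]]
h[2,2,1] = -7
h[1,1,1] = -88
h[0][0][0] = 56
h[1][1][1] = -88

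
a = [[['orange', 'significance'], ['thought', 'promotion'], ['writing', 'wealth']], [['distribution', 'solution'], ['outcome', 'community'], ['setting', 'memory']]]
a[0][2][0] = 'writing'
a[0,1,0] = 'thought'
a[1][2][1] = 'memory'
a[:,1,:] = [['thought', 'promotion'], ['outcome', 'community']]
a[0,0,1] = 'significance'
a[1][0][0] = 'distribution'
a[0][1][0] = 'thought'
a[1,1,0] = 'outcome'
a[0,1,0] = 'thought'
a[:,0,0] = ['orange', 'distribution']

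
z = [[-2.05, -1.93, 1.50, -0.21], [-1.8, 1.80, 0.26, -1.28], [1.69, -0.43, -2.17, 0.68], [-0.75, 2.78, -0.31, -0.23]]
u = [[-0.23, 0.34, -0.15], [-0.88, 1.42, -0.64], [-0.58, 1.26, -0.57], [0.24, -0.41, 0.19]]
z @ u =[[1.25, -1.46, 0.65],[-1.63, 2.8, -1.27],[1.41, -3.05, 1.39],[-2.15, 3.40, -1.53]]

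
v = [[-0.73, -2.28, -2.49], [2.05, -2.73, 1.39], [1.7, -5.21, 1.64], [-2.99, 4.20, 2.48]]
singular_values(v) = [8.35, 4.12, 2.06]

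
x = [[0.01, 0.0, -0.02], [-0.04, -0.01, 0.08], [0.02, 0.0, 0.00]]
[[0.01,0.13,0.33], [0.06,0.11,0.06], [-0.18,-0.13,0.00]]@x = [[0.0, -0.00, 0.01],[-0.00, -0.0, 0.01],[0.00, 0.00, -0.01]]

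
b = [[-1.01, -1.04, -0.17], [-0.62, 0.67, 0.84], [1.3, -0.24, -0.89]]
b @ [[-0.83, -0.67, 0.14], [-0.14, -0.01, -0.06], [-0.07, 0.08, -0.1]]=[[1.0, 0.67, -0.06], [0.36, 0.48, -0.21], [-0.98, -0.94, 0.29]]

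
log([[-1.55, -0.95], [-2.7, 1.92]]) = [[(0.8+2.73j),-0.03+0.63j],[(-0.09+1.8j),0.91+0.42j]]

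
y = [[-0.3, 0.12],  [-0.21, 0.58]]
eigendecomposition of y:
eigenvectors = [[-0.97, -0.14], [-0.24, -0.99]]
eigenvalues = [-0.27, 0.55]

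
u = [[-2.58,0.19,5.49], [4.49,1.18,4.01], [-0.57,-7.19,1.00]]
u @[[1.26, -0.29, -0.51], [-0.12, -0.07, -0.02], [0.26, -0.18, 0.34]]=[[-1.85, -0.25, 3.18], [6.56, -2.11, -0.95], [0.40, 0.49, 0.77]]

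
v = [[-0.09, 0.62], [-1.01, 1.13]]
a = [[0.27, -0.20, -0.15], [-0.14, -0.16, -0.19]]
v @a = [[-0.11, -0.08, -0.1], [-0.43, 0.02, -0.06]]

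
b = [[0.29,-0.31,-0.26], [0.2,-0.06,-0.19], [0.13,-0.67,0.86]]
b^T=[[0.29, 0.20, 0.13], [-0.31, -0.06, -0.67], [-0.26, -0.19, 0.86]]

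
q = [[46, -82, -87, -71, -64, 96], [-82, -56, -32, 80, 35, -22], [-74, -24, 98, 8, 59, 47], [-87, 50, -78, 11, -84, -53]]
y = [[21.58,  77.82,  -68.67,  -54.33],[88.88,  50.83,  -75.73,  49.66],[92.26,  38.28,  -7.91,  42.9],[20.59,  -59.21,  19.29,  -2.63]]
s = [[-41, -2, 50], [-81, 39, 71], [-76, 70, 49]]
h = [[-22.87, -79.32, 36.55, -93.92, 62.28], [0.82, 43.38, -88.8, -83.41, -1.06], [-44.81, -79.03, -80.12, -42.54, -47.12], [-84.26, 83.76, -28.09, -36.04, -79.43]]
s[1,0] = -81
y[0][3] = -54.33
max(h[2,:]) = -42.54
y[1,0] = 88.88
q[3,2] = -78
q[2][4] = 59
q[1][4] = 35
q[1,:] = [-82, -56, -32, 80, 35, -22]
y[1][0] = 88.88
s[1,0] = -81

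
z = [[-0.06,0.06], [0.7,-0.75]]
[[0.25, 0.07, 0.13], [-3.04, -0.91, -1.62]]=z@ [[-1.04, -0.47, -0.64], [3.08, 0.77, 1.56]]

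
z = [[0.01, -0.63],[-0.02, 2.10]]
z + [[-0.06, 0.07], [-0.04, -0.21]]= [[-0.05, -0.56], [-0.06, 1.89]]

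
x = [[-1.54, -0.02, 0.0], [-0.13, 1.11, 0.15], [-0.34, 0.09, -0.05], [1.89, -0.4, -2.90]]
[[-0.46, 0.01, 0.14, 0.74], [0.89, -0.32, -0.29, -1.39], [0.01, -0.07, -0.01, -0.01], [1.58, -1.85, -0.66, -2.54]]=x @ [[0.29, -0.0, -0.09, -0.46], [0.9, -0.38, -0.30, -1.41], [-0.48, 0.69, 0.21, 0.77]]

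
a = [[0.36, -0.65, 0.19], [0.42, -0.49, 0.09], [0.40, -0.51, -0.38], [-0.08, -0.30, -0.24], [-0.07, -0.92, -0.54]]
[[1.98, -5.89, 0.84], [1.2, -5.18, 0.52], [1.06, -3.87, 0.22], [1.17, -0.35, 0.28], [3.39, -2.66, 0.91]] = a @ [[-1.76, -5.97, -0.51], [-3.86, 4.95, -1.37], [0.53, -2.74, 0.72]]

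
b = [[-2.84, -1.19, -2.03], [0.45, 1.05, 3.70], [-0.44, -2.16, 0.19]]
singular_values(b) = [5.0, 2.35, 1.72]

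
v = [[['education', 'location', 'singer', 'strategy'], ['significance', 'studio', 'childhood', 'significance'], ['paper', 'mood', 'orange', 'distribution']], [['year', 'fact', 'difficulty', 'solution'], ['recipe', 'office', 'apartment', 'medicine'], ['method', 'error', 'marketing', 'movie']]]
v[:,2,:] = [['paper', 'mood', 'orange', 'distribution'], ['method', 'error', 'marketing', 'movie']]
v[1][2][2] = 'marketing'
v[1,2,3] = 'movie'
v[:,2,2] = ['orange', 'marketing']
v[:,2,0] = ['paper', 'method']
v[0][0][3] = 'strategy'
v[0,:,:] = [['education', 'location', 'singer', 'strategy'], ['significance', 'studio', 'childhood', 'significance'], ['paper', 'mood', 'orange', 'distribution']]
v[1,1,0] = 'recipe'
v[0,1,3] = 'significance'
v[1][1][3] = 'medicine'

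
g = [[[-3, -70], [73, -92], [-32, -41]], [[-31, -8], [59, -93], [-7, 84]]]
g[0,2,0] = -32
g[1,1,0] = 59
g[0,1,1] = -92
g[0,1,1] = -92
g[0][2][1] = -41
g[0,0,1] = -70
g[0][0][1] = -70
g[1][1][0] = 59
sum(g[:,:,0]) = 59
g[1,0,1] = -8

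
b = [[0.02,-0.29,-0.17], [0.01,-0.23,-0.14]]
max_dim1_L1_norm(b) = 0.48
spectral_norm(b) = 0.43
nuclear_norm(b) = 0.44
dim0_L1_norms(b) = [0.03, 0.52, 0.31]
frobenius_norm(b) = 0.43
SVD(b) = [[-0.78, -0.62], [-0.62, 0.78]] @ diag([0.4312375841070551, 0.005843462459072843]) @ [[-0.05,0.86,0.51], [-0.80,0.27,-0.53]]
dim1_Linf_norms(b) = [0.29, 0.23]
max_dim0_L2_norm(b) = 0.37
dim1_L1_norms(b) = [0.48, 0.38]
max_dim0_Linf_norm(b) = 0.29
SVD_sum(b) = [[0.02, -0.29, -0.17], [0.01, -0.23, -0.14]] + [[0.00, -0.0, 0.00], [-0.00, 0.00, -0.00]]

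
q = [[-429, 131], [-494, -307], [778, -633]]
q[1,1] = -307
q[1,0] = -494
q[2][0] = 778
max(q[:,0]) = 778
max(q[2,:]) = 778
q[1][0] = -494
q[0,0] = -429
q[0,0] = -429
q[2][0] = 778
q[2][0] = 778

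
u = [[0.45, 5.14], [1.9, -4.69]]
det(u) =-11.876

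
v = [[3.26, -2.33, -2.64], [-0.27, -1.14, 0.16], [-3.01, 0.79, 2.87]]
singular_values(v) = [6.32, 1.55, 0.22]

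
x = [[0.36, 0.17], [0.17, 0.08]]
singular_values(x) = [0.44, 0.0]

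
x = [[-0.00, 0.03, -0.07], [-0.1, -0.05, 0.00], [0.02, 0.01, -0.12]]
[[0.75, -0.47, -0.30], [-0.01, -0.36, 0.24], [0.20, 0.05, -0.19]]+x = [[0.75, -0.44, -0.37], [-0.11, -0.41, 0.24], [0.22, 0.06, -0.31]]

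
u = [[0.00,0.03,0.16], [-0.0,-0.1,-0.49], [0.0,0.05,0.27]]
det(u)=0.000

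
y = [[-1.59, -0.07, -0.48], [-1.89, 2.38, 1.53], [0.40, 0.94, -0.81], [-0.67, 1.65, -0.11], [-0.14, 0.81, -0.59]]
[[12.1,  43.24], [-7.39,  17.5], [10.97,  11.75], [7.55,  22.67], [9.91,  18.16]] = y@[[-3.81, -21.15], [2.17, 3.78], [-12.91, -20.57]]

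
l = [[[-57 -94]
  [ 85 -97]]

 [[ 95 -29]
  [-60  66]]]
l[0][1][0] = 85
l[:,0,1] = [-94, -29]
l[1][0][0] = 95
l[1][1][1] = 66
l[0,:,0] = [-57, 85]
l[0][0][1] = -94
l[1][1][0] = -60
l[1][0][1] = -29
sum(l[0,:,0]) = 28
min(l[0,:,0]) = -57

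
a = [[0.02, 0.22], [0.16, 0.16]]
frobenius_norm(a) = 0.32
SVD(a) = [[-0.70, -0.72],[-0.72, 0.70]] @ diag([0.2973528971182172, 0.1076162375081145]) @ [[-0.43, -0.9], [0.9, -0.43]]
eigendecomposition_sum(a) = [[-0.07, 0.06], [0.04, -0.04]] + [[0.09, 0.16], [0.12, 0.20]]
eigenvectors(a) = [[-0.86, -0.63], [0.51, -0.78]]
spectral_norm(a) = 0.30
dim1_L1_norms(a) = [0.24, 0.32]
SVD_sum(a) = [[0.09, 0.19], [0.09, 0.19]] + [[-0.07,  0.03], [0.07,  -0.03]]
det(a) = -0.03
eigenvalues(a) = [-0.11, 0.29]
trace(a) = 0.18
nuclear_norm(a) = 0.40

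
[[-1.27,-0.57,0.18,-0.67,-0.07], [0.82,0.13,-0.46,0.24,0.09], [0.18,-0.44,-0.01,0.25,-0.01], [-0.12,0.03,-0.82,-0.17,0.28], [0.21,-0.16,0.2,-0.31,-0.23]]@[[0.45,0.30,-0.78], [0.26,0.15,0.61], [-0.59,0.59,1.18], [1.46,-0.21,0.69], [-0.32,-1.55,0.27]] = [[-1.78, -0.11, 0.37],[1.0, -0.2, -0.91],[0.34, -0.05, -0.25],[0.10, -0.91, -0.90],[-0.44, 0.58, -0.30]]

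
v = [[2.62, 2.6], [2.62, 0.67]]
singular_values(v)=[4.43, 1.14]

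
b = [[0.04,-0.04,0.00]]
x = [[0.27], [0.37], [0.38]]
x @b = [[0.01, -0.01, 0.0],[0.01, -0.01, 0.0],[0.02, -0.02, 0.0]]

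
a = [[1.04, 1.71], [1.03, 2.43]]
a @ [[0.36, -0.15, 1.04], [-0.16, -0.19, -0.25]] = [[0.10,-0.48,0.65],  [-0.02,-0.62,0.46]]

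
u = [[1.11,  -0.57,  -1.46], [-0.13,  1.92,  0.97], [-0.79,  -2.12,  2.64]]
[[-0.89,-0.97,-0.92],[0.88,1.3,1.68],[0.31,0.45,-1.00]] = u@[[-0.29, 0.01, -0.20], [0.3, 0.42, 0.77], [0.27, 0.51, 0.18]]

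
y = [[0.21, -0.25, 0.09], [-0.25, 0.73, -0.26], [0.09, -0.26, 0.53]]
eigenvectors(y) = [[-0.31, 0.92, -0.23], [0.8, 0.39, 0.46], [-0.51, 0.04, 0.86]]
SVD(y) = [[-0.31, 0.23, -0.92], [0.8, -0.46, -0.39], [-0.51, -0.86, -0.04]] @ diag([0.993639200971714, 0.3676433920387644, 0.10871740698952172]) @ [[-0.31, 0.8, -0.51], [0.23, -0.46, -0.86], [-0.92, -0.39, -0.04]]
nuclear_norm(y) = 1.47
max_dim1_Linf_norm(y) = 0.73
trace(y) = 1.47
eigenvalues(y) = [0.99, 0.11, 0.37]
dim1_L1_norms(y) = [0.55, 1.24, 0.88]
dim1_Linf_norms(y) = [0.25, 0.73, 0.53]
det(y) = 0.04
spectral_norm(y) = 0.99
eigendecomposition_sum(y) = [[0.1, -0.25, 0.16], [-0.25, 0.64, -0.41], [0.16, -0.41, 0.26]] + [[0.09,0.04,0.0], [0.04,0.02,0.00], [0.00,0.00,0.0]] + [[0.02, -0.04, -0.07],  [-0.04, 0.08, 0.14],  [-0.07, 0.14, 0.27]]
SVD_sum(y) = [[0.10, -0.25, 0.16], [-0.25, 0.64, -0.41], [0.16, -0.41, 0.26]] + [[0.02, -0.04, -0.07], [-0.04, 0.08, 0.14], [-0.07, 0.14, 0.27]] + [[0.09, 0.04, 0.0],[0.04, 0.02, 0.0],[0.0, 0.0, 0.00]]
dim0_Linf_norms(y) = [0.25, 0.73, 0.53]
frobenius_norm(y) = 1.07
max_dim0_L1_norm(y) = 1.24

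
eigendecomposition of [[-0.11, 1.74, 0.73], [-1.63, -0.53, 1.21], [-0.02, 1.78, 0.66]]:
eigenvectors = [[-0.66-0.00j, -0.66+0.00j, (0.62+0j)], [(0.23-0.22j), (0.23+0.22j), (-0.29+0j)], [-0.68+0.00j, (-0.68-0j), 0.73+0.00j]]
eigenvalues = [(0.04+0.58j), (0.04-0.58j), (-0.06+0j)]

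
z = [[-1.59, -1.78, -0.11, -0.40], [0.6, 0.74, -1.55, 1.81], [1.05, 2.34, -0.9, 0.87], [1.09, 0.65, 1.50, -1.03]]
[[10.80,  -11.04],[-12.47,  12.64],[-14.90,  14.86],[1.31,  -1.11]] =z @ [[-3.07, 2.02], [-3.07, 3.57], [3.07, -1.03], [-1.99, 3.97]]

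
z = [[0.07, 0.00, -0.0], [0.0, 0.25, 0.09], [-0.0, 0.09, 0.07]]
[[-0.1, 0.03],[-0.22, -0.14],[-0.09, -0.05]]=z@[[-1.48, 0.44], [-0.77, -0.52], [-0.36, -0.09]]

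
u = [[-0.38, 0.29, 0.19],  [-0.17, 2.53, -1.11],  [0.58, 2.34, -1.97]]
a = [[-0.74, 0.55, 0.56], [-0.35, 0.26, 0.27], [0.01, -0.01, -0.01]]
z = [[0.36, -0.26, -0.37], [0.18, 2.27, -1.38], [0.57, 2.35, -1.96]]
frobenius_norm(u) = 4.20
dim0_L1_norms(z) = [1.11, 4.88, 3.71]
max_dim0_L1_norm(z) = 4.88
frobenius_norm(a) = 1.19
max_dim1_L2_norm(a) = 1.08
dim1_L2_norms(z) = [0.58, 2.66, 3.11]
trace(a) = -0.49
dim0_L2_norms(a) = [0.82, 0.61, 0.62]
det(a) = -0.00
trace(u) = 0.18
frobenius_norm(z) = 4.14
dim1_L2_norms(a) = [1.08, 0.51, 0.02]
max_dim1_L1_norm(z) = 4.88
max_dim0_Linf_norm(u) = 2.53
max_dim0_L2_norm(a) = 0.82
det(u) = 0.27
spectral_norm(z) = 4.08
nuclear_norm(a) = 1.20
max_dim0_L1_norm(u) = 5.16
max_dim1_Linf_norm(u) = 2.53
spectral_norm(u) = 4.09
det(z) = 0.00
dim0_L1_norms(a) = [1.1, 0.82, 0.84]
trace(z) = 0.67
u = z + a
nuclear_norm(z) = 4.77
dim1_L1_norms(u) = [0.86, 3.81, 4.89]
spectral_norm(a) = 1.19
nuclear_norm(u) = 5.09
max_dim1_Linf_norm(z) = 2.35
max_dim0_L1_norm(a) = 1.1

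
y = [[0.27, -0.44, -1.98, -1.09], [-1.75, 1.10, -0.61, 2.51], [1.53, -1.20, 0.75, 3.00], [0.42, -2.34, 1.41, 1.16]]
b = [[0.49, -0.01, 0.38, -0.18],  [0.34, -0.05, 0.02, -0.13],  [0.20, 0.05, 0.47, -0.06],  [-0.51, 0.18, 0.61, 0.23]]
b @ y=[[0.66, -0.26, -0.93, 0.37], [0.16, 0.08, -0.81, -0.59], [0.66, -0.46, -0.16, 1.25], [0.58, -0.85, 1.68, 3.1]]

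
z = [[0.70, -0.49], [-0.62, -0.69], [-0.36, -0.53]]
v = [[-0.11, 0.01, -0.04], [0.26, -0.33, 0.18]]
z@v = [[-0.20, 0.17, -0.12], [-0.11, 0.22, -0.1], [-0.1, 0.17, -0.08]]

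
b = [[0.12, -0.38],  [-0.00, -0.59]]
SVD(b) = [[0.55, -0.83], [0.83, 0.55]] @ diag([0.7048477532309962, 0.1004472237805333]) @ [[0.09,-1.0], [-1.00,-0.09]]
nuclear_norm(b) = 0.81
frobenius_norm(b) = 0.71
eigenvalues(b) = [0.12, -0.59]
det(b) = -0.07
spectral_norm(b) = 0.70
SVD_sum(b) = [[0.04, -0.39], [0.06, -0.58]] + [[0.08, 0.01], [-0.06, -0.01]]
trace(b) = -0.47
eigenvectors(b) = [[1.0, 0.47], [0.00, 0.88]]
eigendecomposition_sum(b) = [[0.12, -0.06], [0.0, 0.00]] + [[-0.0,-0.32], [-0.00,-0.59]]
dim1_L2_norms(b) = [0.4, 0.59]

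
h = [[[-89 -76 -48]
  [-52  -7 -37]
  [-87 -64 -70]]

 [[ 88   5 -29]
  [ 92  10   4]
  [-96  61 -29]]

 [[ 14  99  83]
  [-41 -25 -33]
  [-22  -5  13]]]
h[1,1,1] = 10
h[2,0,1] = 99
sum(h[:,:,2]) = -146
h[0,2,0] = -87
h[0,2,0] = -87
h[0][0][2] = -48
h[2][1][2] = -33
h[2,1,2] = -33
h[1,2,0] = -96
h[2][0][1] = 99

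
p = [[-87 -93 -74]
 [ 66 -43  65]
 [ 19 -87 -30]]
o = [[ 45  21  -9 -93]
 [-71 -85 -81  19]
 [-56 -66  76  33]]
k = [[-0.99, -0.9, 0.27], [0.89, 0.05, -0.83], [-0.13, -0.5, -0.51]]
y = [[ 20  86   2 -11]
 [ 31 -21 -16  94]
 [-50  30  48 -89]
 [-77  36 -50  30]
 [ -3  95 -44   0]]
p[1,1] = -43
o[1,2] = -81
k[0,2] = 0.273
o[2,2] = 76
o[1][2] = -81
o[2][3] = 33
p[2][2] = -30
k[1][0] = 0.889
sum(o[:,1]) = -130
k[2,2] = -0.506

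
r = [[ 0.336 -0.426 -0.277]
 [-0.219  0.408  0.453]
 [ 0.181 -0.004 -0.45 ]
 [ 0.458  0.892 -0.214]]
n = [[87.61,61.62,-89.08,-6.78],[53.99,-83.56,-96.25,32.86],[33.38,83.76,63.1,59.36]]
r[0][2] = -0.277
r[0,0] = 0.336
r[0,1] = -0.426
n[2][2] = 63.1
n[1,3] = 32.86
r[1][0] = -0.219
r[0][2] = -0.277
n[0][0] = 87.61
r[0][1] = -0.426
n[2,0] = 33.38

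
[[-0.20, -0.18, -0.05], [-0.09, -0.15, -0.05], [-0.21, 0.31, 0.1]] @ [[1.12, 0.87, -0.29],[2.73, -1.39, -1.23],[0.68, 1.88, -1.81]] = [[-0.75,-0.02,0.37], [-0.54,0.04,0.3], [0.68,-0.43,-0.5]]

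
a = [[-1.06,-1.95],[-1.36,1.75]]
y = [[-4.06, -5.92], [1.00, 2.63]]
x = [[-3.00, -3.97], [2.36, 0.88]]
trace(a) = 0.69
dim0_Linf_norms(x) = [3.0, 3.97]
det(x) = 6.73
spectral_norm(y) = 7.69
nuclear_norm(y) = 8.30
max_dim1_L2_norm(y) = 7.18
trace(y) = -1.43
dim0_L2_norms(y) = [4.18, 6.48]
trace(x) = -2.12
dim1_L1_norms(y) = [9.98, 3.63]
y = a + x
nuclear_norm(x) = 6.68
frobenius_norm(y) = 7.71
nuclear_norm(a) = 4.34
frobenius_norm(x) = 5.58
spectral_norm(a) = 2.62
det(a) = -4.51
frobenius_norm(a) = 3.14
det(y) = -4.76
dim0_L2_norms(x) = [3.82, 4.07]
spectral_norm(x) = 5.44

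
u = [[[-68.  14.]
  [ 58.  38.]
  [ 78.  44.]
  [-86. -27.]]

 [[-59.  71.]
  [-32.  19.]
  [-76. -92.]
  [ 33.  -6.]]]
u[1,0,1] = 71.0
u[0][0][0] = -68.0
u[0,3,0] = -86.0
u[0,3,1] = -27.0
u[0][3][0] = -86.0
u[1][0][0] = -59.0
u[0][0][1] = 14.0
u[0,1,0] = 58.0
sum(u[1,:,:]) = -142.0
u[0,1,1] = 38.0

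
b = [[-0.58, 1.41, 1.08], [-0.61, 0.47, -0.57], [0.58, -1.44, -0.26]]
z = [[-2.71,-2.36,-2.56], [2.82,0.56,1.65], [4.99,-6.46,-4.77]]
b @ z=[[10.94, -4.82, -1.34], [0.13, 5.38, 5.06], [-6.93, -0.5, -2.62]]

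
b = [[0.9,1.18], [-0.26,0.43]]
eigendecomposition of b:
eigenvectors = [[0.91+0.00j, 0.91-0.00j], [(-0.18+0.38j), -0.18-0.38j]]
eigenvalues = [(0.66+0.5j), (0.66-0.5j)]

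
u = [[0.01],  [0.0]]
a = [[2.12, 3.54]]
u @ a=[[0.02,0.04], [0.0,0.0]]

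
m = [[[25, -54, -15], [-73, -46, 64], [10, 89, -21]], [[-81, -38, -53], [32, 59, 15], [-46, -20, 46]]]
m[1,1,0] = 32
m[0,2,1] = 89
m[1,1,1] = 59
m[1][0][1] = -38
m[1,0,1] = -38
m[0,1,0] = -73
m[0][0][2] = -15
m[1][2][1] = -20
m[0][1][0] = -73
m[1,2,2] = 46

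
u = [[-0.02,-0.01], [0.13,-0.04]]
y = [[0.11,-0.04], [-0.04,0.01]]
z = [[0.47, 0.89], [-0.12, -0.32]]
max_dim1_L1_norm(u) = 0.17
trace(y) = 0.12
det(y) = -0.00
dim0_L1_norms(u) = [0.15, 0.05]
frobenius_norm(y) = 0.12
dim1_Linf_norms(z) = [0.89, 0.32]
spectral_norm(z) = 1.06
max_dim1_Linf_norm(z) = 0.89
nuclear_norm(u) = 0.15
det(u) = 0.00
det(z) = -0.04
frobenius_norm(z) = 1.06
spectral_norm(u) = 0.14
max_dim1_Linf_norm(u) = 0.13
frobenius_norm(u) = 0.14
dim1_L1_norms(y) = [0.15, 0.05]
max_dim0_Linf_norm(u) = 0.13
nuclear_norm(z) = 1.10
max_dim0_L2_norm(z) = 0.95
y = z @ u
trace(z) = 0.15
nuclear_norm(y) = 0.13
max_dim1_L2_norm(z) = 1.01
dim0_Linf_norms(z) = [0.47, 0.89]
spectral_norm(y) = 0.12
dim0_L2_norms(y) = [0.12, 0.04]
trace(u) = -0.06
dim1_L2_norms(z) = [1.01, 0.34]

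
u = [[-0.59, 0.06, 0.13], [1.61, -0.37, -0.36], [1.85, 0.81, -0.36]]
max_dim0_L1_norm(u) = 4.05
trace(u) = -1.32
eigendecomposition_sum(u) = [[-0j,0j,0j], [-0.00+0.00j,(-0+0j),(-0+0j)], [(0.02-0j),0.01+0.00j,0.00+0.00j]] + [[(-0.3-0.5j), 0.03-0.15j, (0.06+0.1j)], [(0.81+1.95j), (-0.18+0.52j), (-0.18-0.4j)], [0.92-1.29j, (0.4-0.09j), -0.18+0.27j]] + [[(-0.3+0.5j), 0.03+0.15j, 0.06-0.10j], [(0.81-1.95j), (-0.18-0.52j), (-0.18+0.4j)], [0.92+1.29j, (0.4+0.09j), -0.18-0.27j]]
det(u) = 0.00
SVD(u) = [[-0.23, 0.18, 0.96], [0.61, -0.74, 0.28], [0.76, 0.64, 0.06]] @ diag([2.6013897611901915, 0.8174164763109906, 0.0012706809842882622]) @ [[0.97, 0.15, -0.20],[-0.13, 0.99, 0.07],[0.21, -0.04, 0.98]]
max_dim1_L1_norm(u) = 3.02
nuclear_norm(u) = 3.42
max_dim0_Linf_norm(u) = 1.85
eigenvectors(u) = [[(0.21+0j), (-0.21+0.03j), -0.21-0.03j], [-0.04+0.00j, 0.78+0.00j, 0.78-0.00j], [(0.98+0j), (-0.31-0.5j), (-0.31+0.5j)]]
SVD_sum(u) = [[-0.57,-0.09,0.12],[1.53,0.23,-0.32],[1.92,0.29,-0.40]] + [[-0.02, 0.15, 0.01], [0.08, -0.60, -0.04], [-0.07, 0.52, 0.04]] + [[0.00,  -0.00,  0.0], [0.0,  -0.0,  0.00], [0.00,  -0.00,  0.0]]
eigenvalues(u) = [(0.01+0j), (-0.66+0.29j), (-0.66-0.29j)]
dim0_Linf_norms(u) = [1.85, 0.81, 0.36]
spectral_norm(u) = 2.60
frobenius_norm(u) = 2.73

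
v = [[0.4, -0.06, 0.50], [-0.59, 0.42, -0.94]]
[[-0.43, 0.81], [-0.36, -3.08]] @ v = [[-0.65, 0.37, -0.98],[1.67, -1.27, 2.72]]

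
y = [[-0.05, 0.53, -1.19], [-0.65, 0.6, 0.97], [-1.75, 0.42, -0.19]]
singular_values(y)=[1.98, 1.55, 0.61]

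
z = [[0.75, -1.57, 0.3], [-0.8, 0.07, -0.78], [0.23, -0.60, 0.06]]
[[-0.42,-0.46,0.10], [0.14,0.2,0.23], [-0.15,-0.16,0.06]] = z @[[0.11, -0.21, -0.16],[0.27, 0.19, -0.17],[-0.27, -0.03, -0.15]]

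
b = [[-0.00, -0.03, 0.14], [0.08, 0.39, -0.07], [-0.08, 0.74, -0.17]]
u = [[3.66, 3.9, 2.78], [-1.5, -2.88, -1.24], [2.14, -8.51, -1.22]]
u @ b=[[0.09, 3.47, -0.23], [-0.13, -2.0, 0.20], [-0.58, -4.29, 1.10]]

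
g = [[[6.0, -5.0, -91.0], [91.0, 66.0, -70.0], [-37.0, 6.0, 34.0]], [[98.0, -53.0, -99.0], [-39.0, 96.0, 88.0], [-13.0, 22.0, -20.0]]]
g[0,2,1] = 6.0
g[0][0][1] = -5.0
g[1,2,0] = -13.0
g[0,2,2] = 34.0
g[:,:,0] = [[6.0, 91.0, -37.0], [98.0, -39.0, -13.0]]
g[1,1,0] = -39.0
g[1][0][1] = -53.0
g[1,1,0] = -39.0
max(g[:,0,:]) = 98.0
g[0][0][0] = 6.0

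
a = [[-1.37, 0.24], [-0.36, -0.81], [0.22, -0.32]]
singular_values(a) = [1.44, 0.9]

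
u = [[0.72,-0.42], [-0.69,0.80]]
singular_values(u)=[1.33, 0.22]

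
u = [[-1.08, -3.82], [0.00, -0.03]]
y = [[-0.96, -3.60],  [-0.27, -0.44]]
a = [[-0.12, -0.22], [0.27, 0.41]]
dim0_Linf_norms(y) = [0.96, 3.6]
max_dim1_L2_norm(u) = 3.97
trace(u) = -1.11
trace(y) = -1.40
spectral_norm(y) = 3.76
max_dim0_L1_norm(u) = 3.85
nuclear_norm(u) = 3.98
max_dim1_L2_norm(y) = 3.73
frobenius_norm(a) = 0.55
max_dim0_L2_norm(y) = 3.63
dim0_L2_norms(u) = [1.08, 3.82]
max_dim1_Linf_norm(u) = 3.82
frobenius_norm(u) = 3.97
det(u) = 0.03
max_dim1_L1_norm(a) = 0.68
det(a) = 0.01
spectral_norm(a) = 0.55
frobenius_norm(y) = 3.76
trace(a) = 0.29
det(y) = -0.55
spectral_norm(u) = 3.97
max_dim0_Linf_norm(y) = 3.6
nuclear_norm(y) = 3.90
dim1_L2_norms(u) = [3.97, 0.03]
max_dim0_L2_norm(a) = 0.47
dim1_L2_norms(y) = [3.73, 0.52]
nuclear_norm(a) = 0.57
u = y + a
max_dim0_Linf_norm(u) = 3.82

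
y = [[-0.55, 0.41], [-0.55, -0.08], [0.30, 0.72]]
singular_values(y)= [0.85, 0.81]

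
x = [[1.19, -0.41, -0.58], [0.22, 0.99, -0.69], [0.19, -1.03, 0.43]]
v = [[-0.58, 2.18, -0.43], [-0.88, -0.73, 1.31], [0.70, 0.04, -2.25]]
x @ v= [[-0.74, 2.87, 0.26], [-1.48, -0.27, 2.75], [1.1, 1.18, -2.40]]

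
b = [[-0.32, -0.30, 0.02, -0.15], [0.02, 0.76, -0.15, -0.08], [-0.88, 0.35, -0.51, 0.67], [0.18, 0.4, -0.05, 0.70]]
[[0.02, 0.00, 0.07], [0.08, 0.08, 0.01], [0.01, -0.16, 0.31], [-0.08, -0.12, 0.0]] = b @ [[-0.05, 0.02, -0.24], [0.07, 0.09, 0.00], [-0.08, 0.06, -0.11], [-0.15, -0.22, 0.06]]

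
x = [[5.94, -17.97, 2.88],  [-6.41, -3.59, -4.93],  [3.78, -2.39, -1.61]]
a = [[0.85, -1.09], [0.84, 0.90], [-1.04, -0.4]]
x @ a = [[-13.04, -23.8], [-3.34, 5.73], [2.88, -5.63]]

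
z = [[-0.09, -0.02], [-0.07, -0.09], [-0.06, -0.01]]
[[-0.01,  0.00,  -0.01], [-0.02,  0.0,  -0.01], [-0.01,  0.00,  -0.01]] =z@ [[0.08, 0.00, 0.07], [0.12, 0.00, 0.1]]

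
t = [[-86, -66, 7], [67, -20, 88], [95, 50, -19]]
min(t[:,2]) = -19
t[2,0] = 95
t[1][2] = 88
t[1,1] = -20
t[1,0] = 67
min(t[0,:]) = -86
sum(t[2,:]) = 126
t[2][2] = -19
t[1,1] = -20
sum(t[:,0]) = 76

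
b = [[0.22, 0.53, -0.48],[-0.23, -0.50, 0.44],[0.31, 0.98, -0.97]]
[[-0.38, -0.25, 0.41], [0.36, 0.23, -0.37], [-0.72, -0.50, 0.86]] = b @ [[-0.24, 0.07, -0.43], [-0.17, -0.29, 0.36], [0.49, 0.24, -0.66]]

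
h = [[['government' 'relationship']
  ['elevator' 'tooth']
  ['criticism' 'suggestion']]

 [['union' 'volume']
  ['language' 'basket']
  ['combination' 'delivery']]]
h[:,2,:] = [['criticism', 'suggestion'], ['combination', 'delivery']]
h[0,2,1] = 'suggestion'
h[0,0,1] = 'relationship'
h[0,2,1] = 'suggestion'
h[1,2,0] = 'combination'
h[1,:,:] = [['union', 'volume'], ['language', 'basket'], ['combination', 'delivery']]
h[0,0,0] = 'government'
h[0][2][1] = 'suggestion'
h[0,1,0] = 'elevator'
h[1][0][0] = 'union'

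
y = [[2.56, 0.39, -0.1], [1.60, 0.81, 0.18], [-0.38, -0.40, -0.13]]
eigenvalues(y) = [2.88, 0.36, 0.0]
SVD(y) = [[-0.82, 0.55, -0.19], [-0.56, -0.66, 0.51], [0.15, 0.52, 0.84]] @ diag([3.1508060324689744, 0.5982639075123379, 0.00128168841395007]) @ [[-0.96, -0.26, -0.01], [0.25, -0.88, -0.40], [0.10, -0.39, 0.92]]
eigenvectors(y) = [[-0.79, -0.17, 0.10], [-0.59, 0.82, -0.39], [0.18, -0.54, 0.91]]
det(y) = 0.00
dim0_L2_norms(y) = [3.04, 0.98, 0.24]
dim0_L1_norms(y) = [4.54, 1.6, 0.41]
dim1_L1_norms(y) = [3.05, 2.59, 0.91]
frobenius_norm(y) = 3.21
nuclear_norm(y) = 3.75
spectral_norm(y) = 3.15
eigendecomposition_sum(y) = [[2.50, 0.48, -0.05], [1.89, 0.36, -0.04], [-0.57, -0.11, 0.01]] + [[0.06, -0.09, -0.05], [-0.29, 0.45, 0.22], [0.19, -0.29, -0.15]] + [[-0.0, 0.0, 0.00], [0.0, -0.00, -0.0], [-0.0, 0.00, 0.00]]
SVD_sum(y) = [[2.48, 0.68, 0.03],  [1.7, 0.46, 0.02],  [-0.46, -0.12, -0.01]] + [[0.08, -0.29, -0.13], [-0.1, 0.35, 0.16], [0.08, -0.27, -0.13]] + [[-0.00,0.00,-0.0], [0.0,-0.00,0.0], [0.00,-0.0,0.0]]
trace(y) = 3.24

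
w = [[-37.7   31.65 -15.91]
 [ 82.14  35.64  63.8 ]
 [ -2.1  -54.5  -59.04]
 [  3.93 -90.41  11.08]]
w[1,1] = 35.64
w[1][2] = 63.8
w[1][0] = 82.14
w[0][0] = -37.7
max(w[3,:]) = 11.08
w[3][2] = 11.08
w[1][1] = 35.64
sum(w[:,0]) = 46.269999999999996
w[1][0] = 82.14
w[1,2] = 63.8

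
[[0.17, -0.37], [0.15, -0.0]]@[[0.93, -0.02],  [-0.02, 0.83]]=[[0.17, -0.31],[0.14, -0.00]]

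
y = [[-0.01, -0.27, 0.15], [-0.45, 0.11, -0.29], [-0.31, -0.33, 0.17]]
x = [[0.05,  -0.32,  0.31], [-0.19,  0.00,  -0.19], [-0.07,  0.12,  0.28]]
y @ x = [[0.04,0.02,0.09],  [-0.02,0.11,-0.24],  [0.04,0.12,0.01]]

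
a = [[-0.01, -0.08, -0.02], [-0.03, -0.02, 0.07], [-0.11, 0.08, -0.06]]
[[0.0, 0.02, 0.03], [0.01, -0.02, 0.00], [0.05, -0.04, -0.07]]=a @ [[-0.4, 0.28, 0.29], [0.04, -0.26, -0.40], [0.03, -0.20, 0.03]]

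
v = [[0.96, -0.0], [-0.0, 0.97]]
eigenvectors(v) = [[1.00, 0.00], [0.0, 1.0]]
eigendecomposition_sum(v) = [[0.96, 0.0], [0.0, 0.00]] + [[0.0, 0.00], [0.00, 0.97]]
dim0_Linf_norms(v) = [0.96, 0.97]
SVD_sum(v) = [[0.00, 0.00], [0.0, 0.97]] + [[0.96, 0.0], [0.00, 0.0]]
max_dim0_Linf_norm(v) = 0.97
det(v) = 0.93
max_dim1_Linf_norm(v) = 0.97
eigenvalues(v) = [0.96, 0.97]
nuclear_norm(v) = 1.93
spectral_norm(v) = 0.97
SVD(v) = [[0.0, 1.00], [1.00, 0.0]] @ diag([0.97, 0.96]) @ [[0.00, 1.00], [1.00, 0.0]]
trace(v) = 1.93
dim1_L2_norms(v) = [0.96, 0.97]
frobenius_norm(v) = 1.36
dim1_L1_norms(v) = [0.96, 0.97]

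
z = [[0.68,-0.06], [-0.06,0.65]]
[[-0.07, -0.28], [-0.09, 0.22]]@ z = [[-0.03, -0.18], [-0.07, 0.15]]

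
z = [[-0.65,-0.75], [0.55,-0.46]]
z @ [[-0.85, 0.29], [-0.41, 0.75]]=[[0.86, -0.75],[-0.28, -0.19]]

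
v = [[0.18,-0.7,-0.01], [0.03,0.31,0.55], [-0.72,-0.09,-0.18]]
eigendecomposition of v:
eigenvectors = [[(0.08-0.5j), 0.08+0.50j, (-0.68+0j)], [(-0.36-0.35j), (-0.36+0.35j), (0.55+0j)], [(0.7+0j), (0.7-0j), (0.48+0j)]]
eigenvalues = [(-0.22+0.56j), (-0.22-0.56j), (0.75+0j)]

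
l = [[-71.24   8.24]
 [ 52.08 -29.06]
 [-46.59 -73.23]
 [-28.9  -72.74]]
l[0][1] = 8.24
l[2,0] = -46.59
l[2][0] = -46.59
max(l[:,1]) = 8.24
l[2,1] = -73.23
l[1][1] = -29.06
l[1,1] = -29.06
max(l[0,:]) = 8.24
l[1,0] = 52.08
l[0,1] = 8.24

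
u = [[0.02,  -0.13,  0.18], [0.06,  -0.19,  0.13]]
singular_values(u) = [0.32, 0.06]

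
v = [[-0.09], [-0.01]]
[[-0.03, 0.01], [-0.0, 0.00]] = v@[[0.35, -0.15]]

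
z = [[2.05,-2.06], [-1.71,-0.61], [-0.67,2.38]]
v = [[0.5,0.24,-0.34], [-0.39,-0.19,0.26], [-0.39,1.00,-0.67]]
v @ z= [[0.84, -1.99], [-0.65, 1.54], [-2.06, -1.40]]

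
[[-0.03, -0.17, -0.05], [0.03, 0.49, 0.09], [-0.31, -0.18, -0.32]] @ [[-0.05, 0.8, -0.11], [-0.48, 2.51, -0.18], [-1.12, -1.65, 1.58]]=[[0.14, -0.37, -0.05], [-0.34, 1.11, 0.05], [0.46, -0.17, -0.44]]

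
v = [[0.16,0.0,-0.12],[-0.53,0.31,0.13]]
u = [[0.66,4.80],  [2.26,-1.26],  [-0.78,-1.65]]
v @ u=[[0.2, 0.97], [0.25, -3.15]]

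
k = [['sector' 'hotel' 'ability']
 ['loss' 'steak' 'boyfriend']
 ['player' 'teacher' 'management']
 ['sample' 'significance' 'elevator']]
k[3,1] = 'significance'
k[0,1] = 'hotel'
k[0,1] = 'hotel'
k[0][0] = 'sector'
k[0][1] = 'hotel'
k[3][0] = 'sample'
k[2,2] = 'management'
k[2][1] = 'teacher'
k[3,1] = 'significance'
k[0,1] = 'hotel'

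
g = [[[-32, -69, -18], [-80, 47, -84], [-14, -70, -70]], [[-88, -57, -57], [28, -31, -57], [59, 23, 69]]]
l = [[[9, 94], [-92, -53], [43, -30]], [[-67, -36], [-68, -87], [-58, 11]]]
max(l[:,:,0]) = 43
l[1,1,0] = -68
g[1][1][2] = -57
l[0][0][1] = 94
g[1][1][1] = -31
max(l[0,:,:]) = 94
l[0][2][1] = -30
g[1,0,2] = -57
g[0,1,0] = -80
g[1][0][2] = -57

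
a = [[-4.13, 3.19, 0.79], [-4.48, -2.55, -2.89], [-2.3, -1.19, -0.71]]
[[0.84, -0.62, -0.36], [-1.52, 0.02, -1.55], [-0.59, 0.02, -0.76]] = a@ [[0.05, 0.05, 0.23], [0.28, -0.14, 0.18], [0.2, 0.04, 0.02]]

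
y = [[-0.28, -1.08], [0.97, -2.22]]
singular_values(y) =[2.59, 0.64]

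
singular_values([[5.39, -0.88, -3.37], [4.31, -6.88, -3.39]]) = [10.19, 3.84]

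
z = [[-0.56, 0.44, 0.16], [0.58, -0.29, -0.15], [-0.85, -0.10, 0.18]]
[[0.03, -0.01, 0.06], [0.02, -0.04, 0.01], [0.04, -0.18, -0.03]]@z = [[-0.07, 0.01, 0.02],[-0.04, 0.02, 0.01],[-0.1, 0.07, 0.03]]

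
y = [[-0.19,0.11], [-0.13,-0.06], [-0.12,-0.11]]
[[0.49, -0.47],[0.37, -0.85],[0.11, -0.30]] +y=[[0.30, -0.36], [0.24, -0.91], [-0.01, -0.41]]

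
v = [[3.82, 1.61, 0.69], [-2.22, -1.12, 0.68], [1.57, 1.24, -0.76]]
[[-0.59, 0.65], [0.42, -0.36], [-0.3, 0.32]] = v @ [[-0.19, 0.08],[0.05, 0.19],[0.08, 0.05]]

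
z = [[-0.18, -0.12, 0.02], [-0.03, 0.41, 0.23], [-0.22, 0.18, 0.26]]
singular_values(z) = [0.58, 0.29, 0.03]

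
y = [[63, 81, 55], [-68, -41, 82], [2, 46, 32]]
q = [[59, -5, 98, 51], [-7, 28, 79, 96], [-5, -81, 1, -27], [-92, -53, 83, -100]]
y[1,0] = -68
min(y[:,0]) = -68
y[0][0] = 63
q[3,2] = 83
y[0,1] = 81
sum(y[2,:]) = 80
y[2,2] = 32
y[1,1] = -41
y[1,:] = [-68, -41, 82]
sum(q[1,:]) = 196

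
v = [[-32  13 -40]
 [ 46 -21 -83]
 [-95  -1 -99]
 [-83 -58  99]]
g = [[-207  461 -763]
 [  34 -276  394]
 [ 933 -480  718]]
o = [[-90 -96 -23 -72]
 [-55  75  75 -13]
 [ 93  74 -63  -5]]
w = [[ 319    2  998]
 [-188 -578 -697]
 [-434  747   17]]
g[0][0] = -207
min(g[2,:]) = -480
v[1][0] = 46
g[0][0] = -207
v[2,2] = -99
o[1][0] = -55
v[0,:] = [-32, 13, -40]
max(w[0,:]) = 998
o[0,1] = -96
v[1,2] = -83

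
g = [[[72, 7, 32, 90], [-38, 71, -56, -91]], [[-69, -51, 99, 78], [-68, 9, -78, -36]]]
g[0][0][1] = 7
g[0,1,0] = -38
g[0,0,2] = 32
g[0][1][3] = -91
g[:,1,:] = [[-38, 71, -56, -91], [-68, 9, -78, -36]]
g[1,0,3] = 78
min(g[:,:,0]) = -69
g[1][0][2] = 99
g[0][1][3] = -91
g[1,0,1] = -51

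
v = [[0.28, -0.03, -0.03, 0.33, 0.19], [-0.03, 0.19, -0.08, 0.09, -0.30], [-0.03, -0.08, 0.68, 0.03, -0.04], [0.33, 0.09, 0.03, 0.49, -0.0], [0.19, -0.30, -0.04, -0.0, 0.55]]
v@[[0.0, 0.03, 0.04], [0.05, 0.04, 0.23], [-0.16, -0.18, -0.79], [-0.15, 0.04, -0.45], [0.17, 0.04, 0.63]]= [[-0.01, 0.03, -0.0], [-0.04, 0.01, -0.12], [-0.12, -0.13, -0.6], [-0.07, 0.03, -0.21], [0.08, 0.02, 0.32]]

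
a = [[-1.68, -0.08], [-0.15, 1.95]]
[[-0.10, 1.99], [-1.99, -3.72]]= a@[[0.11, -1.09],  [-1.01, -1.99]]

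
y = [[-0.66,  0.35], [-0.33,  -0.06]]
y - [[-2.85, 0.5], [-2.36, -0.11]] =[[2.19, -0.15], [2.03, 0.05]]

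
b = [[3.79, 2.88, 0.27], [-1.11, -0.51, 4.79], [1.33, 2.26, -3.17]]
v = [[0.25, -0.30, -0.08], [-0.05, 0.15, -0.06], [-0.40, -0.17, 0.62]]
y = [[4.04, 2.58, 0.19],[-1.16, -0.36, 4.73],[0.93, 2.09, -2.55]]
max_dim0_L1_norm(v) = 0.76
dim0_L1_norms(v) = [0.7, 0.62, 0.76]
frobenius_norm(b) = 8.01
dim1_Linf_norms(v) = [0.3, 0.15, 0.62]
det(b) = -27.18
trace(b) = 0.11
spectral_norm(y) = 6.18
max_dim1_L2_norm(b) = 4.94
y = v + b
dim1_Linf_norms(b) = [3.79, 4.79, 3.17]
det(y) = -32.91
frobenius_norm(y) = 7.65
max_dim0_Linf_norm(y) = 4.73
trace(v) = 1.02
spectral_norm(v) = 0.77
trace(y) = 1.13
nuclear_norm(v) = 1.18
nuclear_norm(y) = 11.75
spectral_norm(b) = 6.63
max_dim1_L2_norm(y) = 4.88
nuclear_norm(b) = 11.95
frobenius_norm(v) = 0.87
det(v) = -0.00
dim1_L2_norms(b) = [4.77, 4.94, 4.11]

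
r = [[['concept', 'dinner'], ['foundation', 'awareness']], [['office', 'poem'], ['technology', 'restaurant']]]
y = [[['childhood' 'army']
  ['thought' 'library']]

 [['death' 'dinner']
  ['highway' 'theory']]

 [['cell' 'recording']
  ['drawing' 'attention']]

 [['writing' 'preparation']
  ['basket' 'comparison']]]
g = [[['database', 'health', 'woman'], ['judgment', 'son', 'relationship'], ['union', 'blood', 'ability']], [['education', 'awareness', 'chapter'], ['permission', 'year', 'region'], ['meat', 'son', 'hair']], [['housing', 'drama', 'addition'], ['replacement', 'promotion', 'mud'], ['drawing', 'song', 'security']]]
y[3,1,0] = 'basket'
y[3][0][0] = 'writing'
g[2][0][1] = 'drama'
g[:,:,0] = [['database', 'judgment', 'union'], ['education', 'permission', 'meat'], ['housing', 'replacement', 'drawing']]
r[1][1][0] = 'technology'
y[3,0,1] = 'preparation'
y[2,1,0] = 'drawing'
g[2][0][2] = 'addition'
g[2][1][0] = 'replacement'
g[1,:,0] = ['education', 'permission', 'meat']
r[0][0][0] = 'concept'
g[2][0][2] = 'addition'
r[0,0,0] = 'concept'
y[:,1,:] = [['thought', 'library'], ['highway', 'theory'], ['drawing', 'attention'], ['basket', 'comparison']]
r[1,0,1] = 'poem'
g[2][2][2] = 'security'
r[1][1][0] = 'technology'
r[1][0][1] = 'poem'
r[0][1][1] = 'awareness'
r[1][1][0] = 'technology'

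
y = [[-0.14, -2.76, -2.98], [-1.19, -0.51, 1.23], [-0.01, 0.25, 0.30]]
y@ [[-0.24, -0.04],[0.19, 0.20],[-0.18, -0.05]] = [[0.05, -0.40], [-0.03, -0.12], [-0.00, 0.04]]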